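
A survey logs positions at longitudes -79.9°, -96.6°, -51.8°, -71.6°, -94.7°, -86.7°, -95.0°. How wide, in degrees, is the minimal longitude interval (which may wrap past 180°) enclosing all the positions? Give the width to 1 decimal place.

Sort the longitudes: -96.6°, -95.0°, -94.7°, -86.7°, -79.9°, -71.6°, -51.8°.
Eastward gaps between consecutive values (wrapping around): 1.6°, 0.3°, 8.0°, 6.8°, 8.3°, 19.8°, 315.2°.
Largest gap = 315.2° ⇒ minimal covering band is its complement: 360° − 315.2° = 44.8°.
Band runs from -96.6° eastward to -51.8°.

44.8°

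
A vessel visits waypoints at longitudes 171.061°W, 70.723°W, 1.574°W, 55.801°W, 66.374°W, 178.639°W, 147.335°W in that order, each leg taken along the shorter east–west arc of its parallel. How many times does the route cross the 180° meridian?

Leg 1: -171.061° → -70.723°, shortest Δλ = 100.338° (east) — does not cross 180°.
Leg 2: -70.723° → -1.574°, shortest Δλ = 69.149° (east) — does not cross 180°.
Leg 3: -1.574° → -55.801°, shortest Δλ = -54.227° (west) — does not cross 180°.
Leg 4: -55.801° → -66.374°, shortest Δλ = -10.573° (west) — does not cross 180°.
Leg 5: -66.374° → -178.639°, shortest Δλ = -112.265° (west) — does not cross 180°.
Leg 6: -178.639° → -147.335°, shortest Δλ = 31.304° (east) — does not cross 180°.
Total crossings: 0.

0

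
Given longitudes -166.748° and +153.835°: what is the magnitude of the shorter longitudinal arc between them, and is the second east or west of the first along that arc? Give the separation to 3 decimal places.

Raw difference: 153.835 − -166.748 = 320.583°.
Normalise into (−180°, 180°]: 320.583° − 360° = -39.417°.
Negative ⇒ the second point lies to the west; separation 39.417°.

39.417° west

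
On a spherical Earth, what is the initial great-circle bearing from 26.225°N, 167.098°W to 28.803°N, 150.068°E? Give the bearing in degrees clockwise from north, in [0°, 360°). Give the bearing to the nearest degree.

Δλ = 150.068 − -167.098 = 317.166°; wrapped into (−180°, 180°]: -42.834°.
θ = atan2( sin Δλ · cos φ₂ , cos φ₁ · sin φ₂ − sin φ₁ · cos φ₂ · cos Δλ )
  = atan2(-0.59576, 0.14824) = -76.027° → normalised to [0°, 360°): 283.973°.

284°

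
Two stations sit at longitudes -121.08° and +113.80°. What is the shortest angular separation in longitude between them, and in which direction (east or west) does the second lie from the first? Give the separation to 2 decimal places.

125.12° west

Raw difference: 113.80 − -121.08 = 234.88°.
Normalise into (−180°, 180°]: 234.88° − 360° = -125.12°.
Negative ⇒ the second point lies to the west; separation 125.12°.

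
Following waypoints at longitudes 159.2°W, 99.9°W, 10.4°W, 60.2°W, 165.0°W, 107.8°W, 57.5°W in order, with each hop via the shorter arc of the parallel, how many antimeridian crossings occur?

0

Leg 1: -159.2° → -99.9°, shortest Δλ = 59.3° (east) — does not cross 180°.
Leg 2: -99.9° → -10.4°, shortest Δλ = 89.5° (east) — does not cross 180°.
Leg 3: -10.4° → -60.2°, shortest Δλ = -49.8° (west) — does not cross 180°.
Leg 4: -60.2° → -165.0°, shortest Δλ = -104.8° (west) — does not cross 180°.
Leg 5: -165.0° → -107.8°, shortest Δλ = 57.2° (east) — does not cross 180°.
Leg 6: -107.8° → -57.5°, shortest Δλ = 50.3° (east) — does not cross 180°.
Total crossings: 0.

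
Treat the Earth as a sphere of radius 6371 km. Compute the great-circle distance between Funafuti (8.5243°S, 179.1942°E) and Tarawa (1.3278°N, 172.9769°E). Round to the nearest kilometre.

Δλ = 172.9769 − 179.1942 = -6.2173°.
Δφ = 1.3278 − -8.5243 = 9.8521°.
a = sin²(Δφ/2) + cos φ₁ · cos φ₂ · sin²(Δλ/2) = 0.010281.
c = 2·atan2(√a, √(1−a)) = 0.20314 rad → d = 6371·c ≈ 1294.22 km.

1294 km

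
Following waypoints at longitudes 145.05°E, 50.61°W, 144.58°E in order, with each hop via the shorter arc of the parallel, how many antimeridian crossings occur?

Leg 1: +145.05° → -50.61°, shortest Δλ = 164.34° (east) — crosses 180°.
Leg 2: -50.61° → +144.58°, shortest Δλ = -164.81° (west) — crosses 180°.
Total crossings: 2.

2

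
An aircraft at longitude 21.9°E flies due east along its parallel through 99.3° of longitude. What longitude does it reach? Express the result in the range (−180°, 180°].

Start at +21.9°; shift +99.3° → +121.2°.
+121.2° already lies in (−180°, 180°].

121.2°E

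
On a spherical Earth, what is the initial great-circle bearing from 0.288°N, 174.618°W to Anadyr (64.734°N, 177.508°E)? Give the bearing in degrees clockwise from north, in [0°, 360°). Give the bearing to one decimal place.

356.3°

Δλ = 177.508 − -174.618 = 352.126°; wrapped into (−180°, 180°]: -7.874°.
θ = atan2( sin Δλ · cos φ₂ , cos φ₁ · sin φ₂ − sin φ₁ · cos φ₂ · cos Δλ )
  = atan2(-0.05847, 0.90220) = -3.708° → normalised to [0°, 360°): 356.292°.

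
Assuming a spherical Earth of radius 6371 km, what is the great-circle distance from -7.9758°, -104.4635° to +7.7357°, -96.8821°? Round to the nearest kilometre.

1939 km

Δλ = -96.8821 − -104.4635 = 7.5814°.
Δφ = 7.7357 − -7.9758 = 15.7115°.
a = sin²(Δφ/2) + cos φ₁ · cos φ₂ · sin²(Δλ/2) = 0.022970.
c = 2·atan2(√a, √(1−a)) = 0.30429 rad → d = 6371·c ≈ 1938.65 km.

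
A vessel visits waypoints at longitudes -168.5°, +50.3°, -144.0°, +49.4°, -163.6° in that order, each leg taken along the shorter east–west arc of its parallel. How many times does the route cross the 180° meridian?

Leg 1: -168.5° → +50.3°, shortest Δλ = -141.2° (west) — crosses 180°.
Leg 2: +50.3° → -144.0°, shortest Δλ = 165.7° (east) — crosses 180°.
Leg 3: -144.0° → +49.4°, shortest Δλ = -166.6° (west) — crosses 180°.
Leg 4: +49.4° → -163.6°, shortest Δλ = 147.0° (east) — crosses 180°.
Total crossings: 4.

4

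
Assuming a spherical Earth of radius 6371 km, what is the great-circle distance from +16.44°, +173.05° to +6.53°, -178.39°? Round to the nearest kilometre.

1443 km

Δλ = -178.39 − 173.05 = -351.44°; wrapped into (−180°, 180°]: 8.56°.
Δφ = 6.53 − 16.44 = -9.91°.
a = sin²(Δφ/2) + cos φ₁ · cos φ₂ · sin²(Δλ/2) = 0.012768.
c = 2·atan2(√a, √(1−a)) = 0.22647 rad → d = 6371·c ≈ 1442.86 km.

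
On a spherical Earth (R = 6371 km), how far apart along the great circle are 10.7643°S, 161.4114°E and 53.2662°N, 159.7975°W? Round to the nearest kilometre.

Δλ = -159.7975 − 161.4114 = -321.2089°; wrapped into (−180°, 180°]: 38.7911°.
Δφ = 53.2662 − -10.7643 = 64.0305°.
a = sin²(Δφ/2) + cos φ₁ · cos φ₂ · sin²(Δλ/2) = 0.345853.
c = 2·atan2(√a, √(1−a)) = 1.25740 rad → d = 6371·c ≈ 8010.87 km.

8011 km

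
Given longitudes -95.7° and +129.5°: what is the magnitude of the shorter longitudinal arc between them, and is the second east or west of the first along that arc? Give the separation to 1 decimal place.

Raw difference: 129.5 − -95.7 = 225.2°.
Normalise into (−180°, 180°]: 225.2° − 360° = -134.8°.
Negative ⇒ the second point lies to the west; separation 134.8°.

134.8° west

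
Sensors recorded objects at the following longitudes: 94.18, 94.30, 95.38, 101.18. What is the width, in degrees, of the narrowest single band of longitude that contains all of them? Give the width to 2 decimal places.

7.00°

Sort the longitudes: +94.18°, +94.30°, +95.38°, +101.18°.
Eastward gaps between consecutive values (wrapping around): 0.12°, 1.08°, 5.80°, 353.00°.
Largest gap = 353.00° ⇒ minimal covering band is its complement: 360° − 353.00° = 7.00°.
Band runs from +94.18° eastward to +101.18°.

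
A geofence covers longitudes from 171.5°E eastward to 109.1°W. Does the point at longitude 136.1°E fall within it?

Band width going east from +171.5° to -109.1°: ((-109.1 − 171.5) mod 360) = 79.4°.
Offset of +136.1° east of the west edge: ((136.1 − 171.5) mod 360) = 324.6°.
324.6° > 79.4° ⇒ outside.

No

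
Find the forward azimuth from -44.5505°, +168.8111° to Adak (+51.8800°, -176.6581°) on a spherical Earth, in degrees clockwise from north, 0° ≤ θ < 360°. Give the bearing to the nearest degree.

Δλ = -176.6581 − 168.8111 = -345.4692°; wrapped into (−180°, 180°]: 14.5308°.
θ = atan2( sin Δλ · cos φ₂ , cos φ₁ · sin φ₂ − sin φ₁ · cos φ₂ · cos Δλ )
  = atan2(0.15488, 0.97986) = 8.982° → normalised to [0°, 360°): 8.982°.

9°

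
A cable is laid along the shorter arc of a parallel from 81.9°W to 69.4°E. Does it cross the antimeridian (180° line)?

No

Signed shortest Δλ = ((69.4 − -81.9 + 180) mod 360) − 180 = 151.3°.
Going east by 151.3° from -81.9° reaches +69.4° without touching 180°.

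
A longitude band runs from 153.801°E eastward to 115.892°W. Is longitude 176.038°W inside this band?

Yes

Band width going east from +153.801° to -115.892°: ((-115.892 − 153.801) mod 360) = 90.307°.
Offset of -176.038° east of the west edge: ((-176.038 − 153.801) mod 360) = 30.161°.
30.161° ≤ 90.307° ⇒ inside.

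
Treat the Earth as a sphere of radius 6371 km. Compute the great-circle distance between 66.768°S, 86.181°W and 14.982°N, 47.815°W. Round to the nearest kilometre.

9617 km

Δλ = -47.815 − -86.181 = 38.366°.
Δφ = 14.982 − -66.768 = 81.750°.
a = sin²(Δφ/2) + cos φ₁ · cos φ₂ · sin²(Δλ/2) = 0.469395.
c = 2·atan2(√a, √(1−a)) = 1.50955 rad → d = 6371·c ≈ 9617.33 km.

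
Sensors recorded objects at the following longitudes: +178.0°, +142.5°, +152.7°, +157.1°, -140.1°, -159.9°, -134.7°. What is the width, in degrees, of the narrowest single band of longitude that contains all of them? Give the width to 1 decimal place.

Sort the longitudes: -159.9°, -140.1°, -134.7°, +142.5°, +152.7°, +157.1°, +178.0°.
Eastward gaps between consecutive values (wrapping around): 19.8°, 5.4°, 277.2°, 10.2°, 4.4°, 20.9°, 22.1°.
Largest gap = 277.2° ⇒ minimal covering band is its complement: 360° − 277.2° = 82.8°.
Band runs from +142.5° eastward to -134.7°, crossing the antimeridian.

82.8°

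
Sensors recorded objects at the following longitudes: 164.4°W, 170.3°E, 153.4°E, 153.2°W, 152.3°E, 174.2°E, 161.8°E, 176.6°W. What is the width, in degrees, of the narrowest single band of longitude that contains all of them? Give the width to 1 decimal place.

Sort the longitudes: -176.6°, -164.4°, -153.2°, +152.3°, +153.4°, +161.8°, +170.3°, +174.2°.
Eastward gaps between consecutive values (wrapping around): 12.2°, 11.2°, 305.5°, 1.1°, 8.4°, 8.5°, 3.9°, 9.2°.
Largest gap = 305.5° ⇒ minimal covering band is its complement: 360° − 305.5° = 54.5°.
Band runs from +152.3° eastward to -153.2°, crossing the antimeridian.

54.5°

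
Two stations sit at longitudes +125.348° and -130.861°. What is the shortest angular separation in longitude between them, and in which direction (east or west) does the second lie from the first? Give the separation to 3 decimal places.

103.791° east

Raw difference: -130.861 − 125.348 = -256.209°.
Normalise into (−180°, 180°]: -256.209° + 360° = 103.791°.
Positive ⇒ the second point lies to the east; separation 103.791°.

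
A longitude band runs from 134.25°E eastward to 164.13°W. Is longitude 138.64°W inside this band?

No

Band width going east from +134.25° to -164.13°: ((-164.13 − 134.25) mod 360) = 61.62°.
Offset of -138.64° east of the west edge: ((-138.64 − 134.25) mod 360) = 87.11°.
87.11° > 61.62° ⇒ outside.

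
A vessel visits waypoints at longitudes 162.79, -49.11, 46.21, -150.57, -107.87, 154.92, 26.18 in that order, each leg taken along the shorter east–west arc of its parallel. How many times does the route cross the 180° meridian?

3

Leg 1: +162.79° → -49.11°, shortest Δλ = 148.1° (east) — crosses 180°.
Leg 2: -49.11° → +46.21°, shortest Δλ = 95.32° (east) — does not cross 180°.
Leg 3: +46.21° → -150.57°, shortest Δλ = 163.22° (east) — crosses 180°.
Leg 4: -150.57° → -107.87°, shortest Δλ = 42.7° (east) — does not cross 180°.
Leg 5: -107.87° → +154.92°, shortest Δλ = -97.21° (west) — crosses 180°.
Leg 6: +154.92° → +26.18°, shortest Δλ = -128.74° (west) — does not cross 180°.
Total crossings: 3.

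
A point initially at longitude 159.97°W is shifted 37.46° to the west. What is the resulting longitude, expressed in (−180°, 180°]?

Start at -159.97°; shift −37.46° → -197.43°.
-197.43° lies outside (−180°, 180°]; add 360° → +162.57°.

162.57°E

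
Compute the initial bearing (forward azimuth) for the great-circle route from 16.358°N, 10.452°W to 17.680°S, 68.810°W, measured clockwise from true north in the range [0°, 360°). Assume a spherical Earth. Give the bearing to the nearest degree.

242°

Δλ = -68.810 − -10.452 = -58.358°.
θ = atan2( sin Δλ · cos φ₂ , cos φ₁ · sin φ₂ − sin φ₁ · cos φ₂ · cos Δλ )
  = atan2(-0.81113, -0.43218) = -118.049° → normalised to [0°, 360°): 241.951°.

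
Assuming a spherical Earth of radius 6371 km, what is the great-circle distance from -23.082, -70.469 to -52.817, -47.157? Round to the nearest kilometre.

Δλ = -47.157 − -70.469 = 23.312°.
Δφ = -52.817 − -23.082 = -29.735°.
a = sin²(Δφ/2) + cos φ₁ · cos φ₂ · sin²(Δλ/2) = 0.088530.
c = 2·atan2(√a, √(1−a)) = 0.60423 rad → d = 6371·c ≈ 3849.54 km.

3850 km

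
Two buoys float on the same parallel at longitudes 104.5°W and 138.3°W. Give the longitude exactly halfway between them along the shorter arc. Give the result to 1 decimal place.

121.4°W

Signed shortest Δλ from -104.5° to -138.3° is -33.8°.
Midpoint longitude = -104.5° + (-33.8°)/2 = -104.5° − 16.9° = -121.4°.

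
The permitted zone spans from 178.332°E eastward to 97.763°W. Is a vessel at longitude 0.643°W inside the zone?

No

Band width going east from +178.332° to -97.763°: ((-97.763 − 178.332) mod 360) = 83.905°.
Offset of -0.643° east of the west edge: ((-0.643 − 178.332) mod 360) = 181.025°.
181.025° > 83.905° ⇒ outside.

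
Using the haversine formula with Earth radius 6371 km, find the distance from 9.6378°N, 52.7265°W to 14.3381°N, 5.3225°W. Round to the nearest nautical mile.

Δλ = -5.3225 − -52.7265 = 47.4040°.
Δφ = 14.3381 − 9.6378 = 4.7003°.
a = sin²(Δφ/2) + cos φ₁ · cos φ₂ · sin²(Δλ/2) = 0.156026.
c = 2·atan2(√a, √(1−a)) = 0.81214 rad → d = 6371·c ≈ 5174.14 km ≈ 2793.81 nmi.

2794 nmi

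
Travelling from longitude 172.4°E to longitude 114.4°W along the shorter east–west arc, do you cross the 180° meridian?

Naïve |-114.4 − 172.4| = 286.8° > 180°, so the shorter arc goes the other way round — across 180°.
Signed shortest Δλ = ((-114.4 − 172.4 + 180) mod 360) − 180 = 73.2°.
Going east by 73.2° from +172.4° passes through 180° before reaching -114.4°.

Yes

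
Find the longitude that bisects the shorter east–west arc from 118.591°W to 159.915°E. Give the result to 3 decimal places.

159.338°W

Signed shortest Δλ from -118.591° to +159.915° is -81.494°.
Midpoint longitude = -118.591° + (-81.494°)/2 = -118.591° − 40.747° = -159.338°.
(The naïve average (-118.591 + +159.915)/2 = 20.662° is on the wrong side of the globe.)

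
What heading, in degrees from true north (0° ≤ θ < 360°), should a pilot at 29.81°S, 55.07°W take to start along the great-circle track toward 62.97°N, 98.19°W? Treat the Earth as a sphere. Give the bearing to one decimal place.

341.7°

Δλ = -98.19 − -55.07 = -43.12°.
θ = atan2( sin Δλ · cos φ₂ , cos φ₁ · sin φ₂ − sin φ₁ · cos φ₂ · cos Δλ )
  = atan2(-0.31063, 0.93781) = -18.327° → normalised to [0°, 360°): 341.673°.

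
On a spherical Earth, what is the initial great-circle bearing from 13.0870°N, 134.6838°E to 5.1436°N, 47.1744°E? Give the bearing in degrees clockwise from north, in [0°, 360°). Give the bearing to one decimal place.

274.5°

Δλ = 47.1744 − 134.6838 = -87.5094°.
θ = atan2( sin Δλ · cos φ₂ , cos φ₁ · sin φ₂ − sin φ₁ · cos φ₂ · cos Δλ )
  = atan2(-0.99503, 0.07752) = -85.545° → normalised to [0°, 360°): 274.455°.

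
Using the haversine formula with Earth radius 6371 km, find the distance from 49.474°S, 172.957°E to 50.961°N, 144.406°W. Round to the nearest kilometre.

Δλ = -144.406 − 172.957 = -317.363°; wrapped into (−180°, 180°]: 42.637°.
Δφ = 50.961 − -49.474 = 100.435°.
a = sin²(Δφ/2) + cos φ₁ · cos φ₂ · sin²(Δλ/2) = 0.644653.
c = 2·atan2(√a, √(1−a)) = 1.86430 rad → d = 6371·c ≈ 11877.45 km.

11877 km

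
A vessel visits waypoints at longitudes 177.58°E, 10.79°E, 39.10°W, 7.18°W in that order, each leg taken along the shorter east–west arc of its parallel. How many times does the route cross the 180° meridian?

0

Leg 1: +177.58° → +10.79°, shortest Δλ = -166.79° (west) — does not cross 180°.
Leg 2: +10.79° → -39.10°, shortest Δλ = -49.89° (west) — does not cross 180°.
Leg 3: -39.10° → -7.18°, shortest Δλ = 31.92° (east) — does not cross 180°.
Total crossings: 0.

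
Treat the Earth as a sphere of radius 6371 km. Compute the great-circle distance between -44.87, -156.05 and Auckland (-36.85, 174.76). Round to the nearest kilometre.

Δλ = 174.76 − -156.05 = 330.81°; wrapped into (−180°, 180°]: -29.19°.
Δφ = -36.85 − -44.87 = 8.02°.
a = sin²(Δφ/2) + cos φ₁ · cos φ₂ · sin²(Δλ/2) = 0.040900.
c = 2·atan2(√a, √(1−a)) = 0.40728 rad → d = 6371·c ≈ 2594.81 km.

2595 km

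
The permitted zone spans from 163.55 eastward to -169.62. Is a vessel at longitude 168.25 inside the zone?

Band width going east from +163.55° to -169.62°: ((-169.62 − 163.55) mod 360) = 26.83°.
Offset of +168.25° east of the west edge: ((168.25 − 163.55) mod 360) = 4.70°.
4.70° ≤ 26.83° ⇒ inside.

Yes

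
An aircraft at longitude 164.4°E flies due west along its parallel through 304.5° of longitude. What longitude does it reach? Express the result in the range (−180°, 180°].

140.1°W

Start at +164.4°; shift −304.5° → -140.1°.
-140.1° already lies in (−180°, 180°].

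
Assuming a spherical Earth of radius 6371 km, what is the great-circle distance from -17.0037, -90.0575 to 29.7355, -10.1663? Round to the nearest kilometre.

10003 km

Δλ = -10.1663 − -90.0575 = 79.8912°.
Δφ = 29.7355 − -17.0037 = 46.7392°.
a = sin²(Δφ/2) + cos φ₁ · cos φ₂ · sin²(Δλ/2) = 0.499651.
c = 2·atan2(√a, √(1−a)) = 1.57010 rad → d = 6371·c ≈ 10003.10 km.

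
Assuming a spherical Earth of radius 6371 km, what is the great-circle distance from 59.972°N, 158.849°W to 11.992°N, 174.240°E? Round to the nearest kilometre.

Δλ = 174.240 − -158.849 = 333.089°; wrapped into (−180°, 180°]: -26.911°.
Δφ = 11.992 − 59.972 = -47.980°.
a = sin²(Δφ/2) + cos φ₁ · cos φ₂ · sin²(Δλ/2) = 0.191809.
c = 2·atan2(√a, √(1−a)) = 0.90666 rad → d = 6371·c ≈ 5776.31 km.

5776 km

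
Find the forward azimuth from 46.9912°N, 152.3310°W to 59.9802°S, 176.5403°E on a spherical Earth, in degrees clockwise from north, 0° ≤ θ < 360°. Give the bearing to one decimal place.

Δλ = 176.5403 − -152.3310 = 328.8713°; wrapped into (−180°, 180°]: -31.1287°.
θ = atan2( sin Δλ · cos φ₂ , cos φ₁ · sin φ₂ − sin φ₁ · cos φ₂ · cos Δλ )
  = atan2(-0.25864, -0.90377) = -164.030° → normalised to [0°, 360°): 195.970°.

196.0°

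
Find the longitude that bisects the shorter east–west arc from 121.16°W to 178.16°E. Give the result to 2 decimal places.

Signed shortest Δλ from -121.16° to +178.16° is -60.68°.
Midpoint longitude = -121.16° + (-60.68°)/2 = -121.16° − 30.34° = -151.50°.
(The naïve average (-121.16 + +178.16)/2 = 28.5° is on the wrong side of the globe.)

151.50°W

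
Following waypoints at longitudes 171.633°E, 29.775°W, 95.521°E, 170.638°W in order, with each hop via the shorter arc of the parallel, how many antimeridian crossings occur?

Leg 1: +171.633° → -29.775°, shortest Δλ = 158.592° (east) — crosses 180°.
Leg 2: -29.775° → +95.521°, shortest Δλ = 125.296° (east) — does not cross 180°.
Leg 3: +95.521° → -170.638°, shortest Δλ = 93.841° (east) — crosses 180°.
Total crossings: 2.

2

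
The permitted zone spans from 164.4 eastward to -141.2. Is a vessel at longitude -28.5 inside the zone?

No

Band width going east from +164.4° to -141.2°: ((-141.2 − 164.4) mod 360) = 54.4°.
Offset of -28.5° east of the west edge: ((-28.5 − 164.4) mod 360) = 167.1°.
167.1° > 54.4° ⇒ outside.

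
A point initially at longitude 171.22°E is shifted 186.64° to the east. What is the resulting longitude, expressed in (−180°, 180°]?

Start at +171.22°; shift +186.64° → +357.86°.
+357.86° lies outside (−180°, 180°]; subtract 360° → -2.14°.

2.14°W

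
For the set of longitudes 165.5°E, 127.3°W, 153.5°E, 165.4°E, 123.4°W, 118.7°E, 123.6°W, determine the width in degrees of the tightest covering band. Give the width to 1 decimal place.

Sort the longitudes: -127.3°, -123.6°, -123.4°, +118.7°, +153.5°, +165.4°, +165.5°.
Eastward gaps between consecutive values (wrapping around): 3.7°, 0.2°, 242.1°, 34.8°, 11.9°, 0.1°, 67.2°.
Largest gap = 242.1° ⇒ minimal covering band is its complement: 360° − 242.1° = 117.9°.
Band runs from +118.7° eastward to -123.4°, crossing the antimeridian.

117.9°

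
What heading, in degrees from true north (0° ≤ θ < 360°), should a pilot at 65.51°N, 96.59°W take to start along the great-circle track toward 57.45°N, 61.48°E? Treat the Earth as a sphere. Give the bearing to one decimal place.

Δλ = 61.48 − -96.59 = 158.07°.
θ = atan2( sin Δλ · cos φ₂ , cos φ₁ · sin φ₂ − sin φ₁ · cos φ₂ · cos Δλ )
  = atan2(0.20094, 0.80362) = 14.039° → normalised to [0°, 360°): 14.039°.

14.0°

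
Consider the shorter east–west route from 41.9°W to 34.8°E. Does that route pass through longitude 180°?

No

Signed shortest Δλ = ((34.8 − -41.9 + 180) mod 360) − 180 = 76.7°.
Going east by 76.7° from -41.9° reaches +34.8° without touching 180°.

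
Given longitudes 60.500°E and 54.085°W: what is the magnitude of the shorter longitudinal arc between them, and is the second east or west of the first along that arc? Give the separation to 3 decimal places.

114.585° west

Raw difference: -54.085 − 60.500 = -114.585°.
Normalise into (−180°, 180°]: -114.585° stays -114.585°.
Negative ⇒ the second point lies to the west; separation 114.585°.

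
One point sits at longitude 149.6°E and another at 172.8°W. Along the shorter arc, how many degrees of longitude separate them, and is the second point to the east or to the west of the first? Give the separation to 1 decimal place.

37.6° east

Raw difference: -172.8 − 149.6 = -322.4°.
Normalise into (−180°, 180°]: -322.4° + 360° = 37.6°.
Positive ⇒ the second point lies to the east; separation 37.6°.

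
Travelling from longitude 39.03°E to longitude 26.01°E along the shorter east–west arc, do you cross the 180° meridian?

Signed shortest Δλ = ((26.01 − 39.03 + 180) mod 360) − 180 = -13.02°.
Going west by 13.02° from +39.03° reaches +26.01° without touching 180°.

No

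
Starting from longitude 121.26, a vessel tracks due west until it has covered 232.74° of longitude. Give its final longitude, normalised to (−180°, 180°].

-111.48°

Start at +121.26°; shift −232.74° → -111.48°.
-111.48° already lies in (−180°, 180°].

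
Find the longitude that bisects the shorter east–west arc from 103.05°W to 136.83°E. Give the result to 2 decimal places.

Signed shortest Δλ from -103.05° to +136.83° is -120.12°.
Midpoint longitude = -103.05° + (-120.12°)/2 = -103.05° − 60.06° = -163.11°.
(The naïve average (-103.05 + +136.83)/2 = 16.89° is on the wrong side of the globe.)

163.11°W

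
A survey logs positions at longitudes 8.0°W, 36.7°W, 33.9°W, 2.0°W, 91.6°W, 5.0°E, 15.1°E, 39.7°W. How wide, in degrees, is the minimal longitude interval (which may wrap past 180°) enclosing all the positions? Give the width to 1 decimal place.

Sort the longitudes: -91.6°, -39.7°, -36.7°, -33.9°, -8.0°, -2.0°, +5.0°, +15.1°.
Eastward gaps between consecutive values (wrapping around): 51.9°, 3.0°, 2.8°, 25.9°, 6.0°, 7.0°, 10.1°, 253.3°.
Largest gap = 253.3° ⇒ minimal covering band is its complement: 360° − 253.3° = 106.7°.
Band runs from -91.6° eastward to +15.1°.

106.7°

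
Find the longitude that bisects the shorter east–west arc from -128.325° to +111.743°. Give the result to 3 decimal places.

Signed shortest Δλ from -128.325° to +111.743° is -119.932°.
Midpoint longitude = -128.325° + (-119.932°)/2 = -128.325° − 59.966° = -188.291°.
Normalise into (−180°, 180°]: +171.709°.
(The naïve average (-128.325 + +111.743)/2 = -8.291° is on the wrong side of the globe.)

+171.709°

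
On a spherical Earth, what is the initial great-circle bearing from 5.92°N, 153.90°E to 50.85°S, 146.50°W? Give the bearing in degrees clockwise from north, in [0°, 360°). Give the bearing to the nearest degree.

146°

Δλ = -146.50 − 153.90 = -300.40°; wrapped into (−180°, 180°]: 59.60°.
θ = atan2( sin Δλ · cos φ₂ , cos φ₁ · sin φ₂ − sin φ₁ · cos φ₂ · cos Δλ )
  = atan2(0.54455, -0.80431) = 145.900° → normalised to [0°, 360°): 145.900°.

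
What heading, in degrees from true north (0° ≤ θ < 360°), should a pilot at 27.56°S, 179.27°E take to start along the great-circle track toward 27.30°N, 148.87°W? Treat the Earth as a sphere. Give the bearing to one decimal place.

31.8°

Δλ = -148.87 − 179.27 = -328.14°; wrapped into (−180°, 180°]: 31.86°.
θ = atan2( sin Δλ · cos φ₂ , cos φ₁ · sin φ₂ − sin φ₁ · cos φ₂ · cos Δλ )
  = atan2(0.46905, 0.75581) = 31.824° → normalised to [0°, 360°): 31.824°.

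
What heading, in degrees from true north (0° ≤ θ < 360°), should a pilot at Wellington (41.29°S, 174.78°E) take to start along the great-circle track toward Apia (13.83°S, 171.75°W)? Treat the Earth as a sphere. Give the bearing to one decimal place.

27.0°

Δλ = -171.75 − 174.78 = -346.53°; wrapped into (−180°, 180°]: 13.47°.
θ = atan2( sin Δλ · cos φ₂ , cos φ₁ · sin φ₂ − sin φ₁ · cos φ₂ · cos Δλ )
  = atan2(0.22618, 0.44350) = 27.021° → normalised to [0°, 360°): 27.021°.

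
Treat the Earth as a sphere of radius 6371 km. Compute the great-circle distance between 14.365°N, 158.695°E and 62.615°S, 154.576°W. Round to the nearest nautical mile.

5110 nmi

Δλ = -154.576 − 158.695 = -313.271°; wrapped into (−180°, 180°]: 46.729°.
Δφ = -62.615 − 14.365 = -76.980°.
a = sin²(Δφ/2) + cos φ₁ · cos φ₂ · sin²(Δλ/2) = 0.457434.
c = 2·atan2(√a, √(1−a)) = 1.48556 rad → d = 6371·c ≈ 9464.51 km ≈ 5110.43 nmi.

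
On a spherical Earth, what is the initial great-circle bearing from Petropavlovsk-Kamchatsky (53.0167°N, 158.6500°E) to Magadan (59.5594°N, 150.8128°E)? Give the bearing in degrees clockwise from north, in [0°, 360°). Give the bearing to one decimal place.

Δλ = 150.8128 − 158.6500 = -7.8372°.
θ = atan2( sin Δλ · cos φ₂ , cos φ₁ · sin φ₂ − sin φ₁ · cos φ₂ · cos Δλ )
  = atan2(-0.06909, 0.11772) = -30.406° → normalised to [0°, 360°): 329.594°.

329.6°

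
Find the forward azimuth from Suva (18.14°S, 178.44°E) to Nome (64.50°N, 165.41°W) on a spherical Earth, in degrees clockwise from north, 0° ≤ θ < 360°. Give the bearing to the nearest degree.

7°

Δλ = -165.41 − 178.44 = -343.85°; wrapped into (−180°, 180°]: 16.15°.
θ = atan2( sin Δλ · cos φ₂ , cos φ₁ · sin φ₂ − sin φ₁ · cos φ₂ · cos Δλ )
  = atan2(0.11975, 0.98647) = 6.921° → normalised to [0°, 360°): 6.921°.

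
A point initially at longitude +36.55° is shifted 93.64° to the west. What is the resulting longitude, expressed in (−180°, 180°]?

Start at +36.55°; shift −93.64° → -57.09°.
-57.09° already lies in (−180°, 180°].

-57.09°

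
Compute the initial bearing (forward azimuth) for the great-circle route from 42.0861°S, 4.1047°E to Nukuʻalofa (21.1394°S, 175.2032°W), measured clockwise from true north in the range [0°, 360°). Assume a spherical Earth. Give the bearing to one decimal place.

180.7°

Δλ = -175.2032 − 4.1047 = -179.3079°.
θ = atan2( sin Δλ · cos φ₂ , cos φ₁ · sin φ₂ − sin φ₁ · cos φ₂ · cos Δλ )
  = atan2(-0.01127, -0.89274) = -179.277° → normalised to [0°, 360°): 180.723°.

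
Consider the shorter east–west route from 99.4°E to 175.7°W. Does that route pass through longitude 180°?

Naïve |-175.7 − 99.4| = 275.1° > 180°, so the shorter arc goes the other way round — across 180°.
Signed shortest Δλ = ((-175.7 − 99.4 + 180) mod 360) − 180 = 84.9°.
Going east by 84.9° from +99.4° passes through 180° before reaching -175.7°.

Yes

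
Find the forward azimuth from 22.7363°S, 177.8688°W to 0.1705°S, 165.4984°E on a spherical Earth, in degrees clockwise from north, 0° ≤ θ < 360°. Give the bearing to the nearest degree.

Δλ = 165.4984 − -177.8688 = 343.3672°; wrapped into (−180°, 180°]: -16.6328°.
θ = atan2( sin Δλ · cos φ₂ , cos φ₁ · sin φ₂ − sin φ₁ · cos φ₂ · cos Δλ )
  = atan2(-0.28624, 0.36757) = -37.909° → normalised to [0°, 360°): 322.091°.

322°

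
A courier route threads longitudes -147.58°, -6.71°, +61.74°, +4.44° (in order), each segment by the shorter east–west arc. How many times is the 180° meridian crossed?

0

Leg 1: -147.58° → -6.71°, shortest Δλ = 140.87° (east) — does not cross 180°.
Leg 2: -6.71° → +61.74°, shortest Δλ = 68.45° (east) — does not cross 180°.
Leg 3: +61.74° → +4.44°, shortest Δλ = -57.3° (west) — does not cross 180°.
Total crossings: 0.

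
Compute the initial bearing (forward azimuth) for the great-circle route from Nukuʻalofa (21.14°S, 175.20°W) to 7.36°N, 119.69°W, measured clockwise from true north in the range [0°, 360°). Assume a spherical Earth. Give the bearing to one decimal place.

68.5°

Δλ = -119.69 − -175.20 = 55.51°.
θ = atan2( sin Δλ · cos φ₂ , cos φ₁ · sin φ₂ − sin φ₁ · cos φ₂ · cos Δλ )
  = atan2(0.81743, 0.32202) = 68.498° → normalised to [0°, 360°): 68.498°.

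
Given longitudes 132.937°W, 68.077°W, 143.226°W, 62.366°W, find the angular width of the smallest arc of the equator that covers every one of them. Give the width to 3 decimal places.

Sort the longitudes: -143.226°, -132.937°, -68.077°, -62.366°.
Eastward gaps between consecutive values (wrapping around): 10.289°, 64.860°, 5.711°, 279.140°.
Largest gap = 279.140° ⇒ minimal covering band is its complement: 360° − 279.140° = 80.860°.
Band runs from -143.226° eastward to -62.366°.

80.860°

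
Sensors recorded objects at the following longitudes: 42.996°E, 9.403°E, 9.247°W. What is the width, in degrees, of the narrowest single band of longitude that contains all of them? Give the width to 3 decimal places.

52.243°

Sort the longitudes: -9.247°, +9.403°, +42.996°.
Eastward gaps between consecutive values (wrapping around): 18.650°, 33.593°, 307.757°.
Largest gap = 307.757° ⇒ minimal covering band is its complement: 360° − 307.757° = 52.243°.
Band runs from -9.247° eastward to +42.996°.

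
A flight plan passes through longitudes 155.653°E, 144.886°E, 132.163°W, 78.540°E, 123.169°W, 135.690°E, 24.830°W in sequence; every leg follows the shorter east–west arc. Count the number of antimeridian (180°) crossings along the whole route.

4

Leg 1: +155.653° → +144.886°, shortest Δλ = -10.767° (west) — does not cross 180°.
Leg 2: +144.886° → -132.163°, shortest Δλ = 82.951° (east) — crosses 180°.
Leg 3: -132.163° → +78.540°, shortest Δλ = -149.297° (west) — crosses 180°.
Leg 4: +78.540° → -123.169°, shortest Δλ = 158.291° (east) — crosses 180°.
Leg 5: -123.169° → +135.690°, shortest Δλ = -101.141° (west) — crosses 180°.
Leg 6: +135.690° → -24.830°, shortest Δλ = -160.52° (west) — does not cross 180°.
Total crossings: 4.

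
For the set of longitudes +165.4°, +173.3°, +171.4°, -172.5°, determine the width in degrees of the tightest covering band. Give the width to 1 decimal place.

22.1°

Sort the longitudes: -172.5°, +165.4°, +171.4°, +173.3°.
Eastward gaps between consecutive values (wrapping around): 337.9°, 6.0°, 1.9°, 14.2°.
Largest gap = 337.9° ⇒ minimal covering band is its complement: 360° − 337.9° = 22.1°.
Band runs from +165.4° eastward to -172.5°, crossing the antimeridian.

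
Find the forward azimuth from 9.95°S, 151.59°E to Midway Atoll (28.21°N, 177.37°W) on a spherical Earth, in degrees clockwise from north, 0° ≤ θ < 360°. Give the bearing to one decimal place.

Δλ = -177.37 − 151.59 = -328.96°; wrapped into (−180°, 180°]: 31.04°.
θ = atan2( sin Δλ · cos φ₂ , cos φ₁ · sin φ₂ − sin φ₁ · cos φ₂ · cos Δλ )
  = atan2(0.45439, 0.59606) = 37.319° → normalised to [0°, 360°): 37.319°.

37.3°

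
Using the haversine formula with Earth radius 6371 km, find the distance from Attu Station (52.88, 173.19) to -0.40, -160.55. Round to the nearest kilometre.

Δλ = -160.55 − 173.19 = -333.74°; wrapped into (−180°, 180°]: 26.26°.
Δφ = -0.40 − 52.88 = -53.28°.
a = sin²(Δφ/2) + cos φ₁ · cos φ₂ · sin²(Δλ/2) = 0.232188.
c = 2·atan2(√a, √(1−a)) = 1.00555 rad → d = 6371·c ≈ 6406.36 km.

6406 km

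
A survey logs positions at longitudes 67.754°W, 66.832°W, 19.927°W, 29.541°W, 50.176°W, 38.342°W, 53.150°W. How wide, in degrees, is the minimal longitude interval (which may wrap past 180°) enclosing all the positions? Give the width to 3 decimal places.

Sort the longitudes: -67.754°, -66.832°, -53.150°, -50.176°, -38.342°, -29.541°, -19.927°.
Eastward gaps between consecutive values (wrapping around): 0.922°, 13.682°, 2.974°, 11.834°, 8.801°, 9.614°, 312.173°.
Largest gap = 312.173° ⇒ minimal covering band is its complement: 360° − 312.173° = 47.827°.
Band runs from -67.754° eastward to -19.927°.

47.827°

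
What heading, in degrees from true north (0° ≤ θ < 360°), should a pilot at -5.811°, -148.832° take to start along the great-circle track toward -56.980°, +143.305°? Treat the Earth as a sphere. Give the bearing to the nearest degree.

Δλ = 143.305 − -148.832 = 292.137°; wrapped into (−180°, 180°]: -67.863°.
θ = atan2( sin Δλ · cos φ₂ , cos φ₁ · sin φ₂ − sin φ₁ · cos φ₂ · cos Δλ )
  = atan2(-0.50476, -0.81338) = -148.177° → normalised to [0°, 360°): 211.823°.

212°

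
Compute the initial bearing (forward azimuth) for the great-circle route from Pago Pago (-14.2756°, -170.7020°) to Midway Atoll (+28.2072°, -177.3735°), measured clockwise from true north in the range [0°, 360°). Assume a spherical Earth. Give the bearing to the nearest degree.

Δλ = -177.3735 − -170.7020 = -6.6715°.
θ = atan2( sin Δλ · cos φ₂ , cos φ₁ · sin φ₂ − sin φ₁ · cos φ₂ · cos Δλ )
  = atan2(-0.10238, 0.67390) = -8.638° → normalised to [0°, 360°): 351.362°.

351°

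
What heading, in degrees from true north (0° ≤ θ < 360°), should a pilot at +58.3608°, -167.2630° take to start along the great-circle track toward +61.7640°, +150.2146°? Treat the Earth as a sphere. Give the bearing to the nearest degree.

297°

Δλ = 150.2146 − -167.2630 = 317.4776°; wrapped into (−180°, 180°]: -42.5224°.
θ = atan2( sin Δλ · cos φ₂ , cos φ₁ · sin φ₂ − sin φ₁ · cos φ₂ · cos Δλ )
  = atan2(-0.31976, 0.16529) = -62.665° → normalised to [0°, 360°): 297.335°.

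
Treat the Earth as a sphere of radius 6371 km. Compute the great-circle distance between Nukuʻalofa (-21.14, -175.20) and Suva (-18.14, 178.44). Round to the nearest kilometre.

745 km

Δλ = 178.44 − -175.20 = 353.64°; wrapped into (−180°, 180°]: -6.36°.
Δφ = -18.14 − -21.14 = 3.00°.
a = sin²(Δφ/2) + cos φ₁ · cos φ₂ · sin²(Δλ/2) = 0.003413.
c = 2·atan2(√a, √(1−a)) = 0.11690 rad → d = 6371·c ≈ 744.79 km.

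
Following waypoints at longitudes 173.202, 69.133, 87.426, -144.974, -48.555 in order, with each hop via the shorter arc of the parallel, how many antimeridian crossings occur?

1

Leg 1: +173.202° → +69.133°, shortest Δλ = -104.069° (west) — does not cross 180°.
Leg 2: +69.133° → +87.426°, shortest Δλ = 18.293° (east) — does not cross 180°.
Leg 3: +87.426° → -144.974°, shortest Δλ = 127.6° (east) — crosses 180°.
Leg 4: -144.974° → -48.555°, shortest Δλ = 96.419° (east) — does not cross 180°.
Total crossings: 1.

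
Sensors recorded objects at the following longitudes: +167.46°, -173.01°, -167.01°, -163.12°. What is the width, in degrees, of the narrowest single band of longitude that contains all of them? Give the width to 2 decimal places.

Sort the longitudes: -173.01°, -167.01°, -163.12°, +167.46°.
Eastward gaps between consecutive values (wrapping around): 6.00°, 3.89°, 330.58°, 19.53°.
Largest gap = 330.58° ⇒ minimal covering band is its complement: 360° − 330.58° = 29.42°.
Band runs from +167.46° eastward to -163.12°, crossing the antimeridian.

29.42°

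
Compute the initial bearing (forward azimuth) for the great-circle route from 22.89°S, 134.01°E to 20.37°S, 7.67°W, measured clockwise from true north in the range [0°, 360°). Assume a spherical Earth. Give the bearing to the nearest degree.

Δλ = -7.67 − 134.01 = -141.68°.
θ = atan2( sin Δλ · cos φ₂ , cos φ₁ · sin φ₂ − sin φ₁ · cos φ₂ · cos Δλ )
  = atan2(-0.58128, -0.60675) = -136.228° → normalised to [0°, 360°): 223.772°.

224°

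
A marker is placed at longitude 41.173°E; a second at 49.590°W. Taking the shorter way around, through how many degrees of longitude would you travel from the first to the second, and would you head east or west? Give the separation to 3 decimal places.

Raw difference: -49.590 − 41.173 = -90.763°.
Normalise into (−180°, 180°]: -90.763° stays -90.763°.
Negative ⇒ the second point lies to the west; separation 90.763°.

90.763° west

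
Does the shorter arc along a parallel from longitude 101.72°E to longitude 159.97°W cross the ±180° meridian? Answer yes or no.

Naïve |-159.97 − 101.72| = 261.69° > 180°, so the shorter arc goes the other way round — across 180°.
Signed shortest Δλ = ((-159.97 − 101.72 + 180) mod 360) − 180 = 98.31°.
Going east by 98.31° from +101.72° passes through 180° before reaching -159.97°.

Yes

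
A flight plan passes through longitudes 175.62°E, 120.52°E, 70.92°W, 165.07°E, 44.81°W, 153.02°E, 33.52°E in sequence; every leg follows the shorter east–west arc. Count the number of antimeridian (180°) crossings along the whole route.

4

Leg 1: +175.62° → +120.52°, shortest Δλ = -55.1° (west) — does not cross 180°.
Leg 2: +120.52° → -70.92°, shortest Δλ = 168.56° (east) — crosses 180°.
Leg 3: -70.92° → +165.07°, shortest Δλ = -124.01° (west) — crosses 180°.
Leg 4: +165.07° → -44.81°, shortest Δλ = 150.12° (east) — crosses 180°.
Leg 5: -44.81° → +153.02°, shortest Δλ = -162.17° (west) — crosses 180°.
Leg 6: +153.02° → +33.52°, shortest Δλ = -119.5° (west) — does not cross 180°.
Total crossings: 4.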